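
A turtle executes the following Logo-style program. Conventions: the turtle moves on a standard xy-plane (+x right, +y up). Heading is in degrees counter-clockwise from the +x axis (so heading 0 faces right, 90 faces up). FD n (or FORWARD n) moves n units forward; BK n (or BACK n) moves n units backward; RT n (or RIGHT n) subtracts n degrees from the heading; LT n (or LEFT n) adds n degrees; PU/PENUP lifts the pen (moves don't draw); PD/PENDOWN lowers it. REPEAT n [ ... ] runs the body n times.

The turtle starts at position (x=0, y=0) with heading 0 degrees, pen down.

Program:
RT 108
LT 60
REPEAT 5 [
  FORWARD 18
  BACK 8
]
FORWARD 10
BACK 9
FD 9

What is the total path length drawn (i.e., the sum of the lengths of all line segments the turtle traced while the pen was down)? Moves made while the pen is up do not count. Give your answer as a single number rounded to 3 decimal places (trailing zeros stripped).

Answer: 158

Derivation:
Executing turtle program step by step:
Start: pos=(0,0), heading=0, pen down
RT 108: heading 0 -> 252
LT 60: heading 252 -> 312
REPEAT 5 [
  -- iteration 1/5 --
  FD 18: (0,0) -> (12.044,-13.377) [heading=312, draw]
  BK 8: (12.044,-13.377) -> (6.691,-7.431) [heading=312, draw]
  -- iteration 2/5 --
  FD 18: (6.691,-7.431) -> (18.736,-20.808) [heading=312, draw]
  BK 8: (18.736,-20.808) -> (13.383,-14.863) [heading=312, draw]
  -- iteration 3/5 --
  FD 18: (13.383,-14.863) -> (25.427,-28.24) [heading=312, draw]
  BK 8: (25.427,-28.24) -> (20.074,-22.294) [heading=312, draw]
  -- iteration 4/5 --
  FD 18: (20.074,-22.294) -> (32.118,-35.671) [heading=312, draw]
  BK 8: (32.118,-35.671) -> (26.765,-29.726) [heading=312, draw]
  -- iteration 5/5 --
  FD 18: (26.765,-29.726) -> (38.81,-43.102) [heading=312, draw]
  BK 8: (38.81,-43.102) -> (33.457,-37.157) [heading=312, draw]
]
FD 10: (33.457,-37.157) -> (40.148,-44.589) [heading=312, draw]
BK 9: (40.148,-44.589) -> (34.126,-37.9) [heading=312, draw]
FD 9: (34.126,-37.9) -> (40.148,-44.589) [heading=312, draw]
Final: pos=(40.148,-44.589), heading=312, 13 segment(s) drawn

Segment lengths:
  seg 1: (0,0) -> (12.044,-13.377), length = 18
  seg 2: (12.044,-13.377) -> (6.691,-7.431), length = 8
  seg 3: (6.691,-7.431) -> (18.736,-20.808), length = 18
  seg 4: (18.736,-20.808) -> (13.383,-14.863), length = 8
  seg 5: (13.383,-14.863) -> (25.427,-28.24), length = 18
  seg 6: (25.427,-28.24) -> (20.074,-22.294), length = 8
  seg 7: (20.074,-22.294) -> (32.118,-35.671), length = 18
  seg 8: (32.118,-35.671) -> (26.765,-29.726), length = 8
  seg 9: (26.765,-29.726) -> (38.81,-43.102), length = 18
  seg 10: (38.81,-43.102) -> (33.457,-37.157), length = 8
  seg 11: (33.457,-37.157) -> (40.148,-44.589), length = 10
  seg 12: (40.148,-44.589) -> (34.126,-37.9), length = 9
  seg 13: (34.126,-37.9) -> (40.148,-44.589), length = 9
Total = 158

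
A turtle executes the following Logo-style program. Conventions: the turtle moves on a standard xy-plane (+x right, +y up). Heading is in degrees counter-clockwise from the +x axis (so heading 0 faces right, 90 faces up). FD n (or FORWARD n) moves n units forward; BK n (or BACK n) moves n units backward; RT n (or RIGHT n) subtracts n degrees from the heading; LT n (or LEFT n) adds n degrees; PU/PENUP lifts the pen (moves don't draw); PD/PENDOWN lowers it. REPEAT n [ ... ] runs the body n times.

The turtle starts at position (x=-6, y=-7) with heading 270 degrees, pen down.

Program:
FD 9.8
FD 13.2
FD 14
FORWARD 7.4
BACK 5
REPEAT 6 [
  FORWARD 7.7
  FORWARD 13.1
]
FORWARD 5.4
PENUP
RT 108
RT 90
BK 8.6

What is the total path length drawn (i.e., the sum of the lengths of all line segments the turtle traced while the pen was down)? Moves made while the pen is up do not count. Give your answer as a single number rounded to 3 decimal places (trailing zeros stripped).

Answer: 179.6

Derivation:
Executing turtle program step by step:
Start: pos=(-6,-7), heading=270, pen down
FD 9.8: (-6,-7) -> (-6,-16.8) [heading=270, draw]
FD 13.2: (-6,-16.8) -> (-6,-30) [heading=270, draw]
FD 14: (-6,-30) -> (-6,-44) [heading=270, draw]
FD 7.4: (-6,-44) -> (-6,-51.4) [heading=270, draw]
BK 5: (-6,-51.4) -> (-6,-46.4) [heading=270, draw]
REPEAT 6 [
  -- iteration 1/6 --
  FD 7.7: (-6,-46.4) -> (-6,-54.1) [heading=270, draw]
  FD 13.1: (-6,-54.1) -> (-6,-67.2) [heading=270, draw]
  -- iteration 2/6 --
  FD 7.7: (-6,-67.2) -> (-6,-74.9) [heading=270, draw]
  FD 13.1: (-6,-74.9) -> (-6,-88) [heading=270, draw]
  -- iteration 3/6 --
  FD 7.7: (-6,-88) -> (-6,-95.7) [heading=270, draw]
  FD 13.1: (-6,-95.7) -> (-6,-108.8) [heading=270, draw]
  -- iteration 4/6 --
  FD 7.7: (-6,-108.8) -> (-6,-116.5) [heading=270, draw]
  FD 13.1: (-6,-116.5) -> (-6,-129.6) [heading=270, draw]
  -- iteration 5/6 --
  FD 7.7: (-6,-129.6) -> (-6,-137.3) [heading=270, draw]
  FD 13.1: (-6,-137.3) -> (-6,-150.4) [heading=270, draw]
  -- iteration 6/6 --
  FD 7.7: (-6,-150.4) -> (-6,-158.1) [heading=270, draw]
  FD 13.1: (-6,-158.1) -> (-6,-171.2) [heading=270, draw]
]
FD 5.4: (-6,-171.2) -> (-6,-176.6) [heading=270, draw]
PU: pen up
RT 108: heading 270 -> 162
RT 90: heading 162 -> 72
BK 8.6: (-6,-176.6) -> (-8.658,-184.779) [heading=72, move]
Final: pos=(-8.658,-184.779), heading=72, 18 segment(s) drawn

Segment lengths:
  seg 1: (-6,-7) -> (-6,-16.8), length = 9.8
  seg 2: (-6,-16.8) -> (-6,-30), length = 13.2
  seg 3: (-6,-30) -> (-6,-44), length = 14
  seg 4: (-6,-44) -> (-6,-51.4), length = 7.4
  seg 5: (-6,-51.4) -> (-6,-46.4), length = 5
  seg 6: (-6,-46.4) -> (-6,-54.1), length = 7.7
  seg 7: (-6,-54.1) -> (-6,-67.2), length = 13.1
  seg 8: (-6,-67.2) -> (-6,-74.9), length = 7.7
  seg 9: (-6,-74.9) -> (-6,-88), length = 13.1
  seg 10: (-6,-88) -> (-6,-95.7), length = 7.7
  seg 11: (-6,-95.7) -> (-6,-108.8), length = 13.1
  seg 12: (-6,-108.8) -> (-6,-116.5), length = 7.7
  seg 13: (-6,-116.5) -> (-6,-129.6), length = 13.1
  seg 14: (-6,-129.6) -> (-6,-137.3), length = 7.7
  seg 15: (-6,-137.3) -> (-6,-150.4), length = 13.1
  seg 16: (-6,-150.4) -> (-6,-158.1), length = 7.7
  seg 17: (-6,-158.1) -> (-6,-171.2), length = 13.1
  seg 18: (-6,-171.2) -> (-6,-176.6), length = 5.4
Total = 179.6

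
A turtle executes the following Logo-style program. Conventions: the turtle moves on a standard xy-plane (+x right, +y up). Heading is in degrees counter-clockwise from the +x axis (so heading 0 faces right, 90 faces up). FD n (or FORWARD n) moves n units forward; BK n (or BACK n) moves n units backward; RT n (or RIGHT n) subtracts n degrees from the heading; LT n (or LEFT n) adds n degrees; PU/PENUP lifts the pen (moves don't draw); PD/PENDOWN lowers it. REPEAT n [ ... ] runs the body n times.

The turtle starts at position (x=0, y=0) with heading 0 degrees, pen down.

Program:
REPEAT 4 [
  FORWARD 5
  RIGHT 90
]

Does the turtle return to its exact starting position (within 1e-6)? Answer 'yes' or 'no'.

Answer: yes

Derivation:
Executing turtle program step by step:
Start: pos=(0,0), heading=0, pen down
REPEAT 4 [
  -- iteration 1/4 --
  FD 5: (0,0) -> (5,0) [heading=0, draw]
  RT 90: heading 0 -> 270
  -- iteration 2/4 --
  FD 5: (5,0) -> (5,-5) [heading=270, draw]
  RT 90: heading 270 -> 180
  -- iteration 3/4 --
  FD 5: (5,-5) -> (0,-5) [heading=180, draw]
  RT 90: heading 180 -> 90
  -- iteration 4/4 --
  FD 5: (0,-5) -> (0,0) [heading=90, draw]
  RT 90: heading 90 -> 0
]
Final: pos=(0,0), heading=0, 4 segment(s) drawn

Start position: (0, 0)
Final position: (0, 0)
Distance = 0; < 1e-6 -> CLOSED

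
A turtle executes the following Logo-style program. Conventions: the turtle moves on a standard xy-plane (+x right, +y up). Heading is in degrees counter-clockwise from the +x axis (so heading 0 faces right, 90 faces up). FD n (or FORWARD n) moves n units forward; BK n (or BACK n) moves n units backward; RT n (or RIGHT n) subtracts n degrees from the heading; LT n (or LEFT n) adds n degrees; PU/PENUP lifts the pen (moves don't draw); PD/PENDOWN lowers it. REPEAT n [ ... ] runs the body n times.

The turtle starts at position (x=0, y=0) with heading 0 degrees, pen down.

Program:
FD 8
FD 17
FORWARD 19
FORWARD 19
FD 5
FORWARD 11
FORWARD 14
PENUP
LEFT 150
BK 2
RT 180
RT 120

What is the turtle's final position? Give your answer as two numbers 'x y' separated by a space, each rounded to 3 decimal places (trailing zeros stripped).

Answer: 94.732 -1

Derivation:
Executing turtle program step by step:
Start: pos=(0,0), heading=0, pen down
FD 8: (0,0) -> (8,0) [heading=0, draw]
FD 17: (8,0) -> (25,0) [heading=0, draw]
FD 19: (25,0) -> (44,0) [heading=0, draw]
FD 19: (44,0) -> (63,0) [heading=0, draw]
FD 5: (63,0) -> (68,0) [heading=0, draw]
FD 11: (68,0) -> (79,0) [heading=0, draw]
FD 14: (79,0) -> (93,0) [heading=0, draw]
PU: pen up
LT 150: heading 0 -> 150
BK 2: (93,0) -> (94.732,-1) [heading=150, move]
RT 180: heading 150 -> 330
RT 120: heading 330 -> 210
Final: pos=(94.732,-1), heading=210, 7 segment(s) drawn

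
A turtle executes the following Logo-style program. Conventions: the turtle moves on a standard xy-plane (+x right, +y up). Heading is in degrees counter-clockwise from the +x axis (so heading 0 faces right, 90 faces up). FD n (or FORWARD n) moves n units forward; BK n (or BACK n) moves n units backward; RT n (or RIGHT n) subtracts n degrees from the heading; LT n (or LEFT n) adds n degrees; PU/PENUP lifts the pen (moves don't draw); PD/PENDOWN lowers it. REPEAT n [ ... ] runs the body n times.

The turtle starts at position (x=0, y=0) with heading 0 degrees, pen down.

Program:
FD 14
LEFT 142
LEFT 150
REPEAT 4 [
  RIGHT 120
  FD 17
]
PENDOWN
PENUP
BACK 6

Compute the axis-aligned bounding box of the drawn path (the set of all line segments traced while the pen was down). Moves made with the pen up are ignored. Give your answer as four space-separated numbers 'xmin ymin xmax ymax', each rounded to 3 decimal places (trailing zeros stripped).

Executing turtle program step by step:
Start: pos=(0,0), heading=0, pen down
FD 14: (0,0) -> (14,0) [heading=0, draw]
LT 142: heading 0 -> 142
LT 150: heading 142 -> 292
REPEAT 4 [
  -- iteration 1/4 --
  RT 120: heading 292 -> 172
  FD 17: (14,0) -> (-2.835,2.366) [heading=172, draw]
  -- iteration 2/4 --
  RT 120: heading 172 -> 52
  FD 17: (-2.835,2.366) -> (7.632,15.762) [heading=52, draw]
  -- iteration 3/4 --
  RT 120: heading 52 -> 292
  FD 17: (7.632,15.762) -> (14,0) [heading=292, draw]
  -- iteration 4/4 --
  RT 120: heading 292 -> 172
  FD 17: (14,0) -> (-2.835,2.366) [heading=172, draw]
]
PD: pen down
PU: pen up
BK 6: (-2.835,2.366) -> (3.107,1.531) [heading=172, move]
Final: pos=(3.107,1.531), heading=172, 5 segment(s) drawn

Segment endpoints: x in {-2.835, -2.835, 0, 7.632, 14, 14}, y in {0, 0, 2.366, 15.762}
xmin=-2.835, ymin=0, xmax=14, ymax=15.762

Answer: -2.835 0 14 15.762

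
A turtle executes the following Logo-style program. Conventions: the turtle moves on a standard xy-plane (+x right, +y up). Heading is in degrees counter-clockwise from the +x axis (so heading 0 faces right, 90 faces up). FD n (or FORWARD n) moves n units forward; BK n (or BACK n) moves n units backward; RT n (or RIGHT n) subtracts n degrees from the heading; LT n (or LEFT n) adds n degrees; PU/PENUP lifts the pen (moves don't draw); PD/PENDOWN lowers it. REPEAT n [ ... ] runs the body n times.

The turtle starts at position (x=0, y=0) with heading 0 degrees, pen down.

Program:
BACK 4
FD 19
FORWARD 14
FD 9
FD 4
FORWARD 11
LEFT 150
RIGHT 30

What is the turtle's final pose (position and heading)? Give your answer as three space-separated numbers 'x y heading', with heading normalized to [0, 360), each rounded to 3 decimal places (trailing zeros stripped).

Executing turtle program step by step:
Start: pos=(0,0), heading=0, pen down
BK 4: (0,0) -> (-4,0) [heading=0, draw]
FD 19: (-4,0) -> (15,0) [heading=0, draw]
FD 14: (15,0) -> (29,0) [heading=0, draw]
FD 9: (29,0) -> (38,0) [heading=0, draw]
FD 4: (38,0) -> (42,0) [heading=0, draw]
FD 11: (42,0) -> (53,0) [heading=0, draw]
LT 150: heading 0 -> 150
RT 30: heading 150 -> 120
Final: pos=(53,0), heading=120, 6 segment(s) drawn

Answer: 53 0 120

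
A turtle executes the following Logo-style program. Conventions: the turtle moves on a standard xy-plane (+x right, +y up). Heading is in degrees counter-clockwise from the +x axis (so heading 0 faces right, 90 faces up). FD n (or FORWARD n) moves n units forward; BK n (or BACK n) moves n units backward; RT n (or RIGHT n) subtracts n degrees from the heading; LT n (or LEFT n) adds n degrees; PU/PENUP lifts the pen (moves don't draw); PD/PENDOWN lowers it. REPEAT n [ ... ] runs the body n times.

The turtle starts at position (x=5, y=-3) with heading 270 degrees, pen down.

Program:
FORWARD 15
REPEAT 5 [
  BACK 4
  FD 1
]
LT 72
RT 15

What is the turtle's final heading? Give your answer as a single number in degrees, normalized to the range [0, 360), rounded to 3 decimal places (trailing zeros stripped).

Answer: 327

Derivation:
Executing turtle program step by step:
Start: pos=(5,-3), heading=270, pen down
FD 15: (5,-3) -> (5,-18) [heading=270, draw]
REPEAT 5 [
  -- iteration 1/5 --
  BK 4: (5,-18) -> (5,-14) [heading=270, draw]
  FD 1: (5,-14) -> (5,-15) [heading=270, draw]
  -- iteration 2/5 --
  BK 4: (5,-15) -> (5,-11) [heading=270, draw]
  FD 1: (5,-11) -> (5,-12) [heading=270, draw]
  -- iteration 3/5 --
  BK 4: (5,-12) -> (5,-8) [heading=270, draw]
  FD 1: (5,-8) -> (5,-9) [heading=270, draw]
  -- iteration 4/5 --
  BK 4: (5,-9) -> (5,-5) [heading=270, draw]
  FD 1: (5,-5) -> (5,-6) [heading=270, draw]
  -- iteration 5/5 --
  BK 4: (5,-6) -> (5,-2) [heading=270, draw]
  FD 1: (5,-2) -> (5,-3) [heading=270, draw]
]
LT 72: heading 270 -> 342
RT 15: heading 342 -> 327
Final: pos=(5,-3), heading=327, 11 segment(s) drawn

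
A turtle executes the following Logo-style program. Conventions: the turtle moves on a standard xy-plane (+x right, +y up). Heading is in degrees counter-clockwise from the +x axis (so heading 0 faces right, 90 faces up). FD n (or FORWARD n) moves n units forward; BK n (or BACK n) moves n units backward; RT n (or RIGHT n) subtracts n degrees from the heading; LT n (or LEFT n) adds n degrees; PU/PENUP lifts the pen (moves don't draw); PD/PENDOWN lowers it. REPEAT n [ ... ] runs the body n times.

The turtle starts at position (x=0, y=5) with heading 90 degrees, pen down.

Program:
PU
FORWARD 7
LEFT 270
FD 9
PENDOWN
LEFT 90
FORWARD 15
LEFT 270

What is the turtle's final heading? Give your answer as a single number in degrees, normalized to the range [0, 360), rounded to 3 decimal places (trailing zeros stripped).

Executing turtle program step by step:
Start: pos=(0,5), heading=90, pen down
PU: pen up
FD 7: (0,5) -> (0,12) [heading=90, move]
LT 270: heading 90 -> 0
FD 9: (0,12) -> (9,12) [heading=0, move]
PD: pen down
LT 90: heading 0 -> 90
FD 15: (9,12) -> (9,27) [heading=90, draw]
LT 270: heading 90 -> 0
Final: pos=(9,27), heading=0, 1 segment(s) drawn

Answer: 0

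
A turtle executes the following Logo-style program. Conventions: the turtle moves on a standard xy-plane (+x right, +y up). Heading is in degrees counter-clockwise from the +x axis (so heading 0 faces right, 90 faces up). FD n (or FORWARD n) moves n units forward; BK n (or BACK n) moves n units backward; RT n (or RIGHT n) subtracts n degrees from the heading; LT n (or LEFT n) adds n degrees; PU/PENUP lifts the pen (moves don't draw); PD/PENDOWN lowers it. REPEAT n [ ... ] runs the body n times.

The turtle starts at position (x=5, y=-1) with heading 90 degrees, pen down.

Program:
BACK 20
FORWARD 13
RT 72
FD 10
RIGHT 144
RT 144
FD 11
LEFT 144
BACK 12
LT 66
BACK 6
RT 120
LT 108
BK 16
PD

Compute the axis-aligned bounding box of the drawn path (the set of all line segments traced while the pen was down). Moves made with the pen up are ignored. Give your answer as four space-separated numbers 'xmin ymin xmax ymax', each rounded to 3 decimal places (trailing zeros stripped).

Executing turtle program step by step:
Start: pos=(5,-1), heading=90, pen down
BK 20: (5,-1) -> (5,-21) [heading=90, draw]
FD 13: (5,-21) -> (5,-8) [heading=90, draw]
RT 72: heading 90 -> 18
FD 10: (5,-8) -> (14.511,-4.91) [heading=18, draw]
RT 144: heading 18 -> 234
RT 144: heading 234 -> 90
FD 11: (14.511,-4.91) -> (14.511,6.09) [heading=90, draw]
LT 144: heading 90 -> 234
BK 12: (14.511,6.09) -> (21.564,15.798) [heading=234, draw]
LT 66: heading 234 -> 300
BK 6: (21.564,15.798) -> (18.564,20.995) [heading=300, draw]
RT 120: heading 300 -> 180
LT 108: heading 180 -> 288
BK 16: (18.564,20.995) -> (13.62,36.211) [heading=288, draw]
PD: pen down
Final: pos=(13.62,36.211), heading=288, 7 segment(s) drawn

Segment endpoints: x in {5, 5, 13.62, 14.511, 14.511, 18.564, 21.564}, y in {-21, -8, -4.91, -1, 6.09, 15.798, 20.995, 36.211}
xmin=5, ymin=-21, xmax=21.564, ymax=36.211

Answer: 5 -21 21.564 36.211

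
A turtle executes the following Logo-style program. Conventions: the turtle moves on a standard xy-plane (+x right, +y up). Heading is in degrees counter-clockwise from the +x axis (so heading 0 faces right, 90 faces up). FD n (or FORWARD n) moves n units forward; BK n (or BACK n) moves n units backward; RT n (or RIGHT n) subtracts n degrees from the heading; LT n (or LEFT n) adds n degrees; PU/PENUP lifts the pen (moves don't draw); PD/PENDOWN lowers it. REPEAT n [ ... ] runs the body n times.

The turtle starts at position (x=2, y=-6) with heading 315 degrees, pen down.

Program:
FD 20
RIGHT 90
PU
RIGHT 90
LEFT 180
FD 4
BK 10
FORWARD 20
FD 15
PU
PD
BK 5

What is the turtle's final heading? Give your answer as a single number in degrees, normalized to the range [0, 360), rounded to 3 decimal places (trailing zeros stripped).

Executing turtle program step by step:
Start: pos=(2,-6), heading=315, pen down
FD 20: (2,-6) -> (16.142,-20.142) [heading=315, draw]
RT 90: heading 315 -> 225
PU: pen up
RT 90: heading 225 -> 135
LT 180: heading 135 -> 315
FD 4: (16.142,-20.142) -> (18.971,-22.971) [heading=315, move]
BK 10: (18.971,-22.971) -> (11.899,-15.899) [heading=315, move]
FD 20: (11.899,-15.899) -> (26.042,-30.042) [heading=315, move]
FD 15: (26.042,-30.042) -> (36.648,-40.648) [heading=315, move]
PU: pen up
PD: pen down
BK 5: (36.648,-40.648) -> (33.113,-37.113) [heading=315, draw]
Final: pos=(33.113,-37.113), heading=315, 2 segment(s) drawn

Answer: 315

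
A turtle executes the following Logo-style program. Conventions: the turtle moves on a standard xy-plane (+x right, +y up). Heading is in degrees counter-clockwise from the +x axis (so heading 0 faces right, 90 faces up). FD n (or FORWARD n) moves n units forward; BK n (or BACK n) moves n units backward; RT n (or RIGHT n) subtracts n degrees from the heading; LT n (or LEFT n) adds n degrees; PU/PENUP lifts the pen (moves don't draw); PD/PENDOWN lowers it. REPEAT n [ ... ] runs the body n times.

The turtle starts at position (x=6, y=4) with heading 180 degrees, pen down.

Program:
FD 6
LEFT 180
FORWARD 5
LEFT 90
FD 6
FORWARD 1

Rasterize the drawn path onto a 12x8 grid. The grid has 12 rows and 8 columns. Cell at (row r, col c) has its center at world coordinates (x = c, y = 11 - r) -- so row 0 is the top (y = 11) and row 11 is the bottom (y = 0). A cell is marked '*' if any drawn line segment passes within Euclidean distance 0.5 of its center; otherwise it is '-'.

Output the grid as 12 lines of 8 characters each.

Answer: -----*--
-----*--
-----*--
-----*--
-----*--
-----*--
-----*--
*******-
--------
--------
--------
--------

Derivation:
Segment 0: (6,4) -> (0,4)
Segment 1: (0,4) -> (5,4)
Segment 2: (5,4) -> (5,10)
Segment 3: (5,10) -> (5,11)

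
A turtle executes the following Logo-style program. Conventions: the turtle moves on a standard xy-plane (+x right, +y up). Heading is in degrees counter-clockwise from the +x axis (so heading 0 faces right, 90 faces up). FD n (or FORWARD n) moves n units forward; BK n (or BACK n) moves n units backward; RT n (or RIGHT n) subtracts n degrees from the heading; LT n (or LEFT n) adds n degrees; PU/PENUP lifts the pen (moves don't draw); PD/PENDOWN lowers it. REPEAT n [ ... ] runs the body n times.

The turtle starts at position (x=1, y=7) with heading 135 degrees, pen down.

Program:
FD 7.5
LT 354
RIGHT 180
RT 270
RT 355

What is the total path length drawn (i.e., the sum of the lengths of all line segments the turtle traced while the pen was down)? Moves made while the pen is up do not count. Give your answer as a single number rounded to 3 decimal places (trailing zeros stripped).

Answer: 7.5

Derivation:
Executing turtle program step by step:
Start: pos=(1,7), heading=135, pen down
FD 7.5: (1,7) -> (-4.303,12.303) [heading=135, draw]
LT 354: heading 135 -> 129
RT 180: heading 129 -> 309
RT 270: heading 309 -> 39
RT 355: heading 39 -> 44
Final: pos=(-4.303,12.303), heading=44, 1 segment(s) drawn

Segment lengths:
  seg 1: (1,7) -> (-4.303,12.303), length = 7.5
Total = 7.5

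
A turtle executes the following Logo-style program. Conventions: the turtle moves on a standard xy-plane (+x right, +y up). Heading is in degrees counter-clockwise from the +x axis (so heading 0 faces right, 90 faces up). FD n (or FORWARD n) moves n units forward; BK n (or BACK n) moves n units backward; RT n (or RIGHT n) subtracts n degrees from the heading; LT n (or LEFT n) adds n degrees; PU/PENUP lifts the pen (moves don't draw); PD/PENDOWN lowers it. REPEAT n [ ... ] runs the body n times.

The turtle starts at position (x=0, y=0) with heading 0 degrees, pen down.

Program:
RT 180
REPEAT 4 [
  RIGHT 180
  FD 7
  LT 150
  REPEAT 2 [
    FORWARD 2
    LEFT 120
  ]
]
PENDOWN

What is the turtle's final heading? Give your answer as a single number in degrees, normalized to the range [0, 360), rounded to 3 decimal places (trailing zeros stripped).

Answer: 300

Derivation:
Executing turtle program step by step:
Start: pos=(0,0), heading=0, pen down
RT 180: heading 0 -> 180
REPEAT 4 [
  -- iteration 1/4 --
  RT 180: heading 180 -> 0
  FD 7: (0,0) -> (7,0) [heading=0, draw]
  LT 150: heading 0 -> 150
  REPEAT 2 [
    -- iteration 1/2 --
    FD 2: (7,0) -> (5.268,1) [heading=150, draw]
    LT 120: heading 150 -> 270
    -- iteration 2/2 --
    FD 2: (5.268,1) -> (5.268,-1) [heading=270, draw]
    LT 120: heading 270 -> 30
  ]
  -- iteration 2/4 --
  RT 180: heading 30 -> 210
  FD 7: (5.268,-1) -> (-0.794,-4.5) [heading=210, draw]
  LT 150: heading 210 -> 0
  REPEAT 2 [
    -- iteration 1/2 --
    FD 2: (-0.794,-4.5) -> (1.206,-4.5) [heading=0, draw]
    LT 120: heading 0 -> 120
    -- iteration 2/2 --
    FD 2: (1.206,-4.5) -> (0.206,-2.768) [heading=120, draw]
    LT 120: heading 120 -> 240
  ]
  -- iteration 3/4 --
  RT 180: heading 240 -> 60
  FD 7: (0.206,-2.768) -> (3.706,3.294) [heading=60, draw]
  LT 150: heading 60 -> 210
  REPEAT 2 [
    -- iteration 1/2 --
    FD 2: (3.706,3.294) -> (1.974,2.294) [heading=210, draw]
    LT 120: heading 210 -> 330
    -- iteration 2/2 --
    FD 2: (1.974,2.294) -> (3.706,1.294) [heading=330, draw]
    LT 120: heading 330 -> 90
  ]
  -- iteration 4/4 --
  RT 180: heading 90 -> 270
  FD 7: (3.706,1.294) -> (3.706,-5.706) [heading=270, draw]
  LT 150: heading 270 -> 60
  REPEAT 2 [
    -- iteration 1/2 --
    FD 2: (3.706,-5.706) -> (4.706,-3.974) [heading=60, draw]
    LT 120: heading 60 -> 180
    -- iteration 2/2 --
    FD 2: (4.706,-3.974) -> (2.706,-3.974) [heading=180, draw]
    LT 120: heading 180 -> 300
  ]
]
PD: pen down
Final: pos=(2.706,-3.974), heading=300, 12 segment(s) drawn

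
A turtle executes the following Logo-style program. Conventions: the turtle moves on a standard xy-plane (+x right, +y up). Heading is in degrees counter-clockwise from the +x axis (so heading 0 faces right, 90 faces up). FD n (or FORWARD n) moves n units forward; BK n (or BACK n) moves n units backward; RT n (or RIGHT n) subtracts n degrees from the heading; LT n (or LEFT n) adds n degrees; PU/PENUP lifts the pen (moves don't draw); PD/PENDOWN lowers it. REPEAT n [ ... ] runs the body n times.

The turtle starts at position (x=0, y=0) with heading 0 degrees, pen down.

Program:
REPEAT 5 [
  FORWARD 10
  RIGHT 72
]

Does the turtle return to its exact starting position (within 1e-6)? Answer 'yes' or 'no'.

Answer: yes

Derivation:
Executing turtle program step by step:
Start: pos=(0,0), heading=0, pen down
REPEAT 5 [
  -- iteration 1/5 --
  FD 10: (0,0) -> (10,0) [heading=0, draw]
  RT 72: heading 0 -> 288
  -- iteration 2/5 --
  FD 10: (10,0) -> (13.09,-9.511) [heading=288, draw]
  RT 72: heading 288 -> 216
  -- iteration 3/5 --
  FD 10: (13.09,-9.511) -> (5,-15.388) [heading=216, draw]
  RT 72: heading 216 -> 144
  -- iteration 4/5 --
  FD 10: (5,-15.388) -> (-3.09,-9.511) [heading=144, draw]
  RT 72: heading 144 -> 72
  -- iteration 5/5 --
  FD 10: (-3.09,-9.511) -> (0,0) [heading=72, draw]
  RT 72: heading 72 -> 0
]
Final: pos=(0,0), heading=0, 5 segment(s) drawn

Start position: (0, 0)
Final position: (0, 0)
Distance = 0; < 1e-6 -> CLOSED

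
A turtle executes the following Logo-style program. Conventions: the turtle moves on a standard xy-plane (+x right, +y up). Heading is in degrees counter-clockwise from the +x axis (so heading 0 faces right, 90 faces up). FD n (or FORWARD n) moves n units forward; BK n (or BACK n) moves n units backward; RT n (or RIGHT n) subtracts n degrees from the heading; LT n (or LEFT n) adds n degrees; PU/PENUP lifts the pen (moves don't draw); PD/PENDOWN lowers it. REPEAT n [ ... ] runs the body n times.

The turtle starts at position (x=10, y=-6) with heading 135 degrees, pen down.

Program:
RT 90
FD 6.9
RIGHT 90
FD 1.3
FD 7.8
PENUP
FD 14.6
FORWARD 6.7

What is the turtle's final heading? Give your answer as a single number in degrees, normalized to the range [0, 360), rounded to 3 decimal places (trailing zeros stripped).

Executing turtle program step by step:
Start: pos=(10,-6), heading=135, pen down
RT 90: heading 135 -> 45
FD 6.9: (10,-6) -> (14.879,-1.121) [heading=45, draw]
RT 90: heading 45 -> 315
FD 1.3: (14.879,-1.121) -> (15.798,-2.04) [heading=315, draw]
FD 7.8: (15.798,-2.04) -> (21.314,-7.556) [heading=315, draw]
PU: pen up
FD 14.6: (21.314,-7.556) -> (31.637,-17.879) [heading=315, move]
FD 6.7: (31.637,-17.879) -> (36.375,-22.617) [heading=315, move]
Final: pos=(36.375,-22.617), heading=315, 3 segment(s) drawn

Answer: 315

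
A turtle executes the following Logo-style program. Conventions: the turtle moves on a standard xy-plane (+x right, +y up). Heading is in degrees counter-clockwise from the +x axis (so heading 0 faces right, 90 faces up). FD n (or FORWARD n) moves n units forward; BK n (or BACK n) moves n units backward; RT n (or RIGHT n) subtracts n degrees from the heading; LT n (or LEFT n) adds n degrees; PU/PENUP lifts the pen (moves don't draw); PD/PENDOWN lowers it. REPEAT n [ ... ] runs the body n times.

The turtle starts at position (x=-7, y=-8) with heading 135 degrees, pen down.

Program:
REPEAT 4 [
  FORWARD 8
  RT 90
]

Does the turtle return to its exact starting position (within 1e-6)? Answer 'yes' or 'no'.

Answer: yes

Derivation:
Executing turtle program step by step:
Start: pos=(-7,-8), heading=135, pen down
REPEAT 4 [
  -- iteration 1/4 --
  FD 8: (-7,-8) -> (-12.657,-2.343) [heading=135, draw]
  RT 90: heading 135 -> 45
  -- iteration 2/4 --
  FD 8: (-12.657,-2.343) -> (-7,3.314) [heading=45, draw]
  RT 90: heading 45 -> 315
  -- iteration 3/4 --
  FD 8: (-7,3.314) -> (-1.343,-2.343) [heading=315, draw]
  RT 90: heading 315 -> 225
  -- iteration 4/4 --
  FD 8: (-1.343,-2.343) -> (-7,-8) [heading=225, draw]
  RT 90: heading 225 -> 135
]
Final: pos=(-7,-8), heading=135, 4 segment(s) drawn

Start position: (-7, -8)
Final position: (-7, -8)
Distance = 0; < 1e-6 -> CLOSED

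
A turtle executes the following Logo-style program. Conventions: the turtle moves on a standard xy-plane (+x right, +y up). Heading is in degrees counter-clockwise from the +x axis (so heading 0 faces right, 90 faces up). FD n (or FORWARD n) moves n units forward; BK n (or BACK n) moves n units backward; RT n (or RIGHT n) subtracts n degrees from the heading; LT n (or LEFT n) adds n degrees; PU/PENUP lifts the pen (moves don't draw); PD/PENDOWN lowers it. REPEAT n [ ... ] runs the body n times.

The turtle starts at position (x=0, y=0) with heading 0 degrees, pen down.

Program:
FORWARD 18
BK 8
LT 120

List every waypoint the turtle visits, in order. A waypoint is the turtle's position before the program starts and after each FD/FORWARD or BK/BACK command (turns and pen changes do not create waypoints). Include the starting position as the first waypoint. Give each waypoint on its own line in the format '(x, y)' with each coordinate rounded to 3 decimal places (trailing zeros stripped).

Answer: (0, 0)
(18, 0)
(10, 0)

Derivation:
Executing turtle program step by step:
Start: pos=(0,0), heading=0, pen down
FD 18: (0,0) -> (18,0) [heading=0, draw]
BK 8: (18,0) -> (10,0) [heading=0, draw]
LT 120: heading 0 -> 120
Final: pos=(10,0), heading=120, 2 segment(s) drawn
Waypoints (3 total):
(0, 0)
(18, 0)
(10, 0)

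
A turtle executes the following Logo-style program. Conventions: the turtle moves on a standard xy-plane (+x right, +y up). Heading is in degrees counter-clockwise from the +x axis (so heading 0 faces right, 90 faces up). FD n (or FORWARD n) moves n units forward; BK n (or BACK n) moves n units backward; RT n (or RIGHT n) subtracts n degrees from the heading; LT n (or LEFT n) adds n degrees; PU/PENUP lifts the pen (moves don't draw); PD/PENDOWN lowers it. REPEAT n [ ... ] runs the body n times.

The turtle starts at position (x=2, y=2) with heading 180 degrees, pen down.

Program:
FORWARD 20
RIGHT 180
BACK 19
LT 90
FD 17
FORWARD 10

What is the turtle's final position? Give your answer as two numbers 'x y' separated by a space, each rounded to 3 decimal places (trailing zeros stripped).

Answer: -37 29

Derivation:
Executing turtle program step by step:
Start: pos=(2,2), heading=180, pen down
FD 20: (2,2) -> (-18,2) [heading=180, draw]
RT 180: heading 180 -> 0
BK 19: (-18,2) -> (-37,2) [heading=0, draw]
LT 90: heading 0 -> 90
FD 17: (-37,2) -> (-37,19) [heading=90, draw]
FD 10: (-37,19) -> (-37,29) [heading=90, draw]
Final: pos=(-37,29), heading=90, 4 segment(s) drawn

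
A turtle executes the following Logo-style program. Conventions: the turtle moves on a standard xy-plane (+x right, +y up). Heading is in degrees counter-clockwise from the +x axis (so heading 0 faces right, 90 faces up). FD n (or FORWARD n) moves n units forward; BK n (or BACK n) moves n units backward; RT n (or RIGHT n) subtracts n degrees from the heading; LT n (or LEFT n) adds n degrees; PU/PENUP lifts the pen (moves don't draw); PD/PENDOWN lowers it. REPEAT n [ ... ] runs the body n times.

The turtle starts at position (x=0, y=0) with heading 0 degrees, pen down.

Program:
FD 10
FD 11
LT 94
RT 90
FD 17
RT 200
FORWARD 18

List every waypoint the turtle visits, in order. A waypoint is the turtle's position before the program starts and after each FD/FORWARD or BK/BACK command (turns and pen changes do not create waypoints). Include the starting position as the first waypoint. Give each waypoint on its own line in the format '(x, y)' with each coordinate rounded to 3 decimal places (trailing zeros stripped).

Executing turtle program step by step:
Start: pos=(0,0), heading=0, pen down
FD 10: (0,0) -> (10,0) [heading=0, draw]
FD 11: (10,0) -> (21,0) [heading=0, draw]
LT 94: heading 0 -> 94
RT 90: heading 94 -> 4
FD 17: (21,0) -> (37.959,1.186) [heading=4, draw]
RT 200: heading 4 -> 164
FD 18: (37.959,1.186) -> (20.656,6.147) [heading=164, draw]
Final: pos=(20.656,6.147), heading=164, 4 segment(s) drawn
Waypoints (5 total):
(0, 0)
(10, 0)
(21, 0)
(37.959, 1.186)
(20.656, 6.147)

Answer: (0, 0)
(10, 0)
(21, 0)
(37.959, 1.186)
(20.656, 6.147)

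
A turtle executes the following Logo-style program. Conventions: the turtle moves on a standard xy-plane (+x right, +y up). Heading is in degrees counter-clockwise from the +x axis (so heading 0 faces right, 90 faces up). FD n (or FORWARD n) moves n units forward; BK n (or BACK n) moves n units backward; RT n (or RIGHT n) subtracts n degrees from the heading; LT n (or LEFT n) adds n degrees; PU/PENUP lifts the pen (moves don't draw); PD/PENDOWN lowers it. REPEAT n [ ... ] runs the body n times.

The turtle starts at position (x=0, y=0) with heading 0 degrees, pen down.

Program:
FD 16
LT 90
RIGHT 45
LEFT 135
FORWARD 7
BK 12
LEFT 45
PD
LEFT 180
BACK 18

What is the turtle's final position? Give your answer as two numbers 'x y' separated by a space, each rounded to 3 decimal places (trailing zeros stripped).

Executing turtle program step by step:
Start: pos=(0,0), heading=0, pen down
FD 16: (0,0) -> (16,0) [heading=0, draw]
LT 90: heading 0 -> 90
RT 45: heading 90 -> 45
LT 135: heading 45 -> 180
FD 7: (16,0) -> (9,0) [heading=180, draw]
BK 12: (9,0) -> (21,0) [heading=180, draw]
LT 45: heading 180 -> 225
PD: pen down
LT 180: heading 225 -> 45
BK 18: (21,0) -> (8.272,-12.728) [heading=45, draw]
Final: pos=(8.272,-12.728), heading=45, 4 segment(s) drawn

Answer: 8.272 -12.728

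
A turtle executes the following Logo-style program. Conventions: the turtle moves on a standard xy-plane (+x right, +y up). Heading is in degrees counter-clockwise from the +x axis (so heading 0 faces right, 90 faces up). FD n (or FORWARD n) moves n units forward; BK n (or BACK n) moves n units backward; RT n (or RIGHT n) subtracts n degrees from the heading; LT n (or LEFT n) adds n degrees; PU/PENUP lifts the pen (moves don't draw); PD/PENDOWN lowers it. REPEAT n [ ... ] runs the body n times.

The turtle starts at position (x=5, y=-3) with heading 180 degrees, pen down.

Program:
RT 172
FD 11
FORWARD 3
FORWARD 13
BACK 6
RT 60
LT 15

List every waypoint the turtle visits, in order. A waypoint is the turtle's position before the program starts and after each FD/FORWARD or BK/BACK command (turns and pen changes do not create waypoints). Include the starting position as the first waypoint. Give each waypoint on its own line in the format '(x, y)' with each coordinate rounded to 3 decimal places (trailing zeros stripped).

Answer: (5, -3)
(15.893, -1.469)
(18.864, -1.052)
(31.737, 0.758)
(25.796, -0.077)

Derivation:
Executing turtle program step by step:
Start: pos=(5,-3), heading=180, pen down
RT 172: heading 180 -> 8
FD 11: (5,-3) -> (15.893,-1.469) [heading=8, draw]
FD 3: (15.893,-1.469) -> (18.864,-1.052) [heading=8, draw]
FD 13: (18.864,-1.052) -> (31.737,0.758) [heading=8, draw]
BK 6: (31.737,0.758) -> (25.796,-0.077) [heading=8, draw]
RT 60: heading 8 -> 308
LT 15: heading 308 -> 323
Final: pos=(25.796,-0.077), heading=323, 4 segment(s) drawn
Waypoints (5 total):
(5, -3)
(15.893, -1.469)
(18.864, -1.052)
(31.737, 0.758)
(25.796, -0.077)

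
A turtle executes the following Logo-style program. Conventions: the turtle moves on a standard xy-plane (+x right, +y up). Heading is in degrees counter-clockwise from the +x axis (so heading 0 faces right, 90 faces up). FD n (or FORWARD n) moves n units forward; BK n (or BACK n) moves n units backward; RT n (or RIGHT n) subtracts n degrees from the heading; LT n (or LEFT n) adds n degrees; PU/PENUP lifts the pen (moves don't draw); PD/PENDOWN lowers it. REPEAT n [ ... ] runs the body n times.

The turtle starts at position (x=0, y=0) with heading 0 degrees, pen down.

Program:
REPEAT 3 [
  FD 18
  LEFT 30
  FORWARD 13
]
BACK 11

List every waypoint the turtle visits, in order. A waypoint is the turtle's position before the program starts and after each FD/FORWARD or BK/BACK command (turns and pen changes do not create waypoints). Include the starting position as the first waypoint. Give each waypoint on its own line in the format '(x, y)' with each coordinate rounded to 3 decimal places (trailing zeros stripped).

Answer: (0, 0)
(18, 0)
(29.258, 6.5)
(44.847, 15.5)
(51.347, 26.758)
(60.347, 42.347)
(60.347, 55.347)
(60.347, 44.347)

Derivation:
Executing turtle program step by step:
Start: pos=(0,0), heading=0, pen down
REPEAT 3 [
  -- iteration 1/3 --
  FD 18: (0,0) -> (18,0) [heading=0, draw]
  LT 30: heading 0 -> 30
  FD 13: (18,0) -> (29.258,6.5) [heading=30, draw]
  -- iteration 2/3 --
  FD 18: (29.258,6.5) -> (44.847,15.5) [heading=30, draw]
  LT 30: heading 30 -> 60
  FD 13: (44.847,15.5) -> (51.347,26.758) [heading=60, draw]
  -- iteration 3/3 --
  FD 18: (51.347,26.758) -> (60.347,42.347) [heading=60, draw]
  LT 30: heading 60 -> 90
  FD 13: (60.347,42.347) -> (60.347,55.347) [heading=90, draw]
]
BK 11: (60.347,55.347) -> (60.347,44.347) [heading=90, draw]
Final: pos=(60.347,44.347), heading=90, 7 segment(s) drawn
Waypoints (8 total):
(0, 0)
(18, 0)
(29.258, 6.5)
(44.847, 15.5)
(51.347, 26.758)
(60.347, 42.347)
(60.347, 55.347)
(60.347, 44.347)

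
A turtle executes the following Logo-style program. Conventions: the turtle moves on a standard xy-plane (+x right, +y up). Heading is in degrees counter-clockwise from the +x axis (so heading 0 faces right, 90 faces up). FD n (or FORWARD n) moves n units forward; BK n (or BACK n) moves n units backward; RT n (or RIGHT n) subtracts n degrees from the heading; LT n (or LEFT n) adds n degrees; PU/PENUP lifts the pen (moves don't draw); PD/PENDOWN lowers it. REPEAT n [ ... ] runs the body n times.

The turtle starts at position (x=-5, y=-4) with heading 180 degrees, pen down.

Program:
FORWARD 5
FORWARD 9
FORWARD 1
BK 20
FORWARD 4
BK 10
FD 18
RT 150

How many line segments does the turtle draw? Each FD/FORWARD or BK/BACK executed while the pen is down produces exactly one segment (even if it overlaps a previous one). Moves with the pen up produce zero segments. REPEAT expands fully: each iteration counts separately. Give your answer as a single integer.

Executing turtle program step by step:
Start: pos=(-5,-4), heading=180, pen down
FD 5: (-5,-4) -> (-10,-4) [heading=180, draw]
FD 9: (-10,-4) -> (-19,-4) [heading=180, draw]
FD 1: (-19,-4) -> (-20,-4) [heading=180, draw]
BK 20: (-20,-4) -> (0,-4) [heading=180, draw]
FD 4: (0,-4) -> (-4,-4) [heading=180, draw]
BK 10: (-4,-4) -> (6,-4) [heading=180, draw]
FD 18: (6,-4) -> (-12,-4) [heading=180, draw]
RT 150: heading 180 -> 30
Final: pos=(-12,-4), heading=30, 7 segment(s) drawn
Segments drawn: 7

Answer: 7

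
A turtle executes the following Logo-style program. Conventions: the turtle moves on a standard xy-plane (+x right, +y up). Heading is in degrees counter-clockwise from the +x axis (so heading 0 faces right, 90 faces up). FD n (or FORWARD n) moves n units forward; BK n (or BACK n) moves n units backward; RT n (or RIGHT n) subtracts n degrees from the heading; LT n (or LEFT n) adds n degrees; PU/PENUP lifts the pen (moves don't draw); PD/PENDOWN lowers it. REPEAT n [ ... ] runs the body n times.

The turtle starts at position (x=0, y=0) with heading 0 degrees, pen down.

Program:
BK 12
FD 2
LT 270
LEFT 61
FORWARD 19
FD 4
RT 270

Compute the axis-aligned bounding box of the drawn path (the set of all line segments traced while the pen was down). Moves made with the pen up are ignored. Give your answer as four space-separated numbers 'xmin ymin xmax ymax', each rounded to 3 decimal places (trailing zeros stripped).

Executing turtle program step by step:
Start: pos=(0,0), heading=0, pen down
BK 12: (0,0) -> (-12,0) [heading=0, draw]
FD 2: (-12,0) -> (-10,0) [heading=0, draw]
LT 270: heading 0 -> 270
LT 61: heading 270 -> 331
FD 19: (-10,0) -> (6.618,-9.211) [heading=331, draw]
FD 4: (6.618,-9.211) -> (10.116,-11.151) [heading=331, draw]
RT 270: heading 331 -> 61
Final: pos=(10.116,-11.151), heading=61, 4 segment(s) drawn

Segment endpoints: x in {-12, -10, 0, 6.618, 10.116}, y in {-11.151, -9.211, 0}
xmin=-12, ymin=-11.151, xmax=10.116, ymax=0

Answer: -12 -11.151 10.116 0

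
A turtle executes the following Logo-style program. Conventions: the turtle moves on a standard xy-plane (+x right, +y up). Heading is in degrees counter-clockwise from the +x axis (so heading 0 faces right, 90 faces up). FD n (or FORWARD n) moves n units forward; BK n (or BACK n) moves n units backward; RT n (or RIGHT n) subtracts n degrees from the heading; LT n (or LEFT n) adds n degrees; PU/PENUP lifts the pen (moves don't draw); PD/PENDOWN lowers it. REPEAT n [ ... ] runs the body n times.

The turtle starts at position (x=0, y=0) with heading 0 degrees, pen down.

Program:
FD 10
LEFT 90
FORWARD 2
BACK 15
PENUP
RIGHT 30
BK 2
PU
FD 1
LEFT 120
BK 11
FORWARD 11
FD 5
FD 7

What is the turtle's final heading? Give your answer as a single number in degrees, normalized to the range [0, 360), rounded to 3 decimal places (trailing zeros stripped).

Executing turtle program step by step:
Start: pos=(0,0), heading=0, pen down
FD 10: (0,0) -> (10,0) [heading=0, draw]
LT 90: heading 0 -> 90
FD 2: (10,0) -> (10,2) [heading=90, draw]
BK 15: (10,2) -> (10,-13) [heading=90, draw]
PU: pen up
RT 30: heading 90 -> 60
BK 2: (10,-13) -> (9,-14.732) [heading=60, move]
PU: pen up
FD 1: (9,-14.732) -> (9.5,-13.866) [heading=60, move]
LT 120: heading 60 -> 180
BK 11: (9.5,-13.866) -> (20.5,-13.866) [heading=180, move]
FD 11: (20.5,-13.866) -> (9.5,-13.866) [heading=180, move]
FD 5: (9.5,-13.866) -> (4.5,-13.866) [heading=180, move]
FD 7: (4.5,-13.866) -> (-2.5,-13.866) [heading=180, move]
Final: pos=(-2.5,-13.866), heading=180, 3 segment(s) drawn

Answer: 180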